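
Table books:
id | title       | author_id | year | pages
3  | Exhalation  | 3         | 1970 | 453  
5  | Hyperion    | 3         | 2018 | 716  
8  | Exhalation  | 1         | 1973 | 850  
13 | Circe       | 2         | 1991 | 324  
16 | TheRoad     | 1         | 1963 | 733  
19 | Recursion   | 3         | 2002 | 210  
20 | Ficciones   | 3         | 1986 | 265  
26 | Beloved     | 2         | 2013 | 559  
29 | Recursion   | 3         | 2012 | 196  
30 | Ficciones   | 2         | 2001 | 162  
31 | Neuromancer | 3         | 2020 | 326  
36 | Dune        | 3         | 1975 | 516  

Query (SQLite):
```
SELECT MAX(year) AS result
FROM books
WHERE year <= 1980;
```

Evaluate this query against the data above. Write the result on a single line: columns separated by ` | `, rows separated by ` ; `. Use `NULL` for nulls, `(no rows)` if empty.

1975

Rows where year <= 1980 → year values: [1970, 1973, 1963, 1975].
MAX of non-NULL values = 1975.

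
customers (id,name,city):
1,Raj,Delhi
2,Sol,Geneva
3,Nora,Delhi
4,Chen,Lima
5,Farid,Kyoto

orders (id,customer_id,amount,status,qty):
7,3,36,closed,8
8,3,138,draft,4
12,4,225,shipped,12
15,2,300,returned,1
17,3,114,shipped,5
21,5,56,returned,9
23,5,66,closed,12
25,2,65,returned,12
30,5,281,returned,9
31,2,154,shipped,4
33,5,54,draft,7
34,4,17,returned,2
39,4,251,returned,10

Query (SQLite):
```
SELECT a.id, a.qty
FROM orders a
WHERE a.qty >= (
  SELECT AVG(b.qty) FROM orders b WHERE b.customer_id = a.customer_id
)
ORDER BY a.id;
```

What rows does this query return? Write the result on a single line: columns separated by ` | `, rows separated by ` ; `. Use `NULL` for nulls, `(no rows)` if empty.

For each orders row a, compute AVG(qty) over rows sharing a.customer_id.
Keep row a if a.qty >= that per-group AVG.
  customer_id=2: AVG(qty) = 5.666667
  customer_id=3: AVG(qty) = 5.666667
  customer_id=4: AVG(qty) = 8.0
  customer_id=5: AVG(qty) = 9.25

7 | 8 ; 12 | 12 ; 23 | 12 ; 25 | 12 ; 39 | 10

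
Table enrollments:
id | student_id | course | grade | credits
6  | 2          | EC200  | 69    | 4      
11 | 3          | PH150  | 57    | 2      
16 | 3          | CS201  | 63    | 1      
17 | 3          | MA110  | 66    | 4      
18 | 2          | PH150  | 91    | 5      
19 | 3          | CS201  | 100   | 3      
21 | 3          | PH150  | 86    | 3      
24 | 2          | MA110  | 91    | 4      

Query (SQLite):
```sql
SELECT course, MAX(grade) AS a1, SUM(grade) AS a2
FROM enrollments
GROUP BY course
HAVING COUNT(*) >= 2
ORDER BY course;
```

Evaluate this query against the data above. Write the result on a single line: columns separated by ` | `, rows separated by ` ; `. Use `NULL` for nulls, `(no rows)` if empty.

CS201 | 100 | 163 ; MA110 | 91 | 157 ; PH150 | 91 | 234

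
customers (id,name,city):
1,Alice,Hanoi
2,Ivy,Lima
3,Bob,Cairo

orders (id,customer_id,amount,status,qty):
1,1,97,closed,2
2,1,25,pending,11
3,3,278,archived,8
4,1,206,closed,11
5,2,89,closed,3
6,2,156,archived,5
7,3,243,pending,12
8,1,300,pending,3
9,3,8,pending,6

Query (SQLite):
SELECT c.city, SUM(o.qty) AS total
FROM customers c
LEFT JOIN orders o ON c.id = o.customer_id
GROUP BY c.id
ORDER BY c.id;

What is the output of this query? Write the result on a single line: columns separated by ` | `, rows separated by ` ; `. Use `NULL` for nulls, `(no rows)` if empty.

LEFT JOIN keeps every customers row; unmatched ones get NULL for orders columns.
Group by customers.id and compute SUM(o.qty). SUM over an all-NULL group is NULL.
  1: ids {1, 2, 4, 8} → SUM(o.qty)=27
  2: ids {5, 6} → SUM(o.qty)=8
  3: ids {3, 7, 9} → SUM(o.qty)=26

Hanoi | 27 ; Lima | 8 ; Cairo | 26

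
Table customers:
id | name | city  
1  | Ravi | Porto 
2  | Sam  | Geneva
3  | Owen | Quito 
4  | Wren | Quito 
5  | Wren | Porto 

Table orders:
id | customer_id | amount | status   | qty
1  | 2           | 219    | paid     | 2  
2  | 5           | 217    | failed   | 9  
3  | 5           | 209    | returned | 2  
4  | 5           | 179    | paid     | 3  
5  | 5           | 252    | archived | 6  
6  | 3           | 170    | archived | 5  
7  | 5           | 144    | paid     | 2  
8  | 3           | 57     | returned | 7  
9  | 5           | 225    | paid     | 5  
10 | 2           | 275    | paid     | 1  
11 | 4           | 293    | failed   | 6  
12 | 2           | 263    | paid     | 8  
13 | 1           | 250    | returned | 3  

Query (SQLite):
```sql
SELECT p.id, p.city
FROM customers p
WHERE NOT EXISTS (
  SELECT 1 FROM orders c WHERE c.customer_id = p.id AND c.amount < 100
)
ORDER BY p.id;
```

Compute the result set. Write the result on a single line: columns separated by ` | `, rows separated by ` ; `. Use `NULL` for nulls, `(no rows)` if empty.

1 | Porto ; 2 | Geneva ; 4 | Quito ; 5 | Porto

For each customers row, check whether any orders with matching customer_id has amount < 100.
Keep rows where that is false.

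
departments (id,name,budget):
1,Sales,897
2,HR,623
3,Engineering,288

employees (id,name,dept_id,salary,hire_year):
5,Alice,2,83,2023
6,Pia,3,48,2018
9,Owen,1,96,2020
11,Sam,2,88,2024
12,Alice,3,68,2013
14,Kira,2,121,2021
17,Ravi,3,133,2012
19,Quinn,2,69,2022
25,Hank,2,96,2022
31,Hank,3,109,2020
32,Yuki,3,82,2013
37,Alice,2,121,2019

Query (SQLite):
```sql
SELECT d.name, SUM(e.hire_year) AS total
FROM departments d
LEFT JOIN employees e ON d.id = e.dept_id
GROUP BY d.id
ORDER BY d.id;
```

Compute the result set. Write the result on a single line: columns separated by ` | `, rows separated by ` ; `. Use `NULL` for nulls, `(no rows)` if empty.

Sales | 2020 ; HR | 12131 ; Engineering | 10076

LEFT JOIN keeps every departments row; unmatched ones get NULL for employees columns.
Group by departments.id and compute SUM(e.hire_year). SUM over an all-NULL group is NULL.
  1: ids {9} → SUM(e.hire_year)=2020
  2: ids {5, 11, 14, 19, 25, 37} → SUM(e.hire_year)=12131
  3: ids {6, 12, 17, 31, 32} → SUM(e.hire_year)=10076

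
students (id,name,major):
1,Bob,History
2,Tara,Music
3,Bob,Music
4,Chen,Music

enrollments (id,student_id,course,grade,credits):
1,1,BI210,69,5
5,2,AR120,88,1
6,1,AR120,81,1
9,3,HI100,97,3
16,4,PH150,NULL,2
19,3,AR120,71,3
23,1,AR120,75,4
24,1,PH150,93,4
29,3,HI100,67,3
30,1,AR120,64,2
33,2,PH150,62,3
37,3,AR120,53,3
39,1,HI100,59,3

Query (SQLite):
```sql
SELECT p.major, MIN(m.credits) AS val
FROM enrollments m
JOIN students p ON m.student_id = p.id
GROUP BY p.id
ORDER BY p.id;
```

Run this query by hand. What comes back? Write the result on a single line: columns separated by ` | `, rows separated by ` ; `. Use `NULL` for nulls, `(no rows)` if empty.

History | 1 ; Music | 1 ; Music | 3 ; Music | 2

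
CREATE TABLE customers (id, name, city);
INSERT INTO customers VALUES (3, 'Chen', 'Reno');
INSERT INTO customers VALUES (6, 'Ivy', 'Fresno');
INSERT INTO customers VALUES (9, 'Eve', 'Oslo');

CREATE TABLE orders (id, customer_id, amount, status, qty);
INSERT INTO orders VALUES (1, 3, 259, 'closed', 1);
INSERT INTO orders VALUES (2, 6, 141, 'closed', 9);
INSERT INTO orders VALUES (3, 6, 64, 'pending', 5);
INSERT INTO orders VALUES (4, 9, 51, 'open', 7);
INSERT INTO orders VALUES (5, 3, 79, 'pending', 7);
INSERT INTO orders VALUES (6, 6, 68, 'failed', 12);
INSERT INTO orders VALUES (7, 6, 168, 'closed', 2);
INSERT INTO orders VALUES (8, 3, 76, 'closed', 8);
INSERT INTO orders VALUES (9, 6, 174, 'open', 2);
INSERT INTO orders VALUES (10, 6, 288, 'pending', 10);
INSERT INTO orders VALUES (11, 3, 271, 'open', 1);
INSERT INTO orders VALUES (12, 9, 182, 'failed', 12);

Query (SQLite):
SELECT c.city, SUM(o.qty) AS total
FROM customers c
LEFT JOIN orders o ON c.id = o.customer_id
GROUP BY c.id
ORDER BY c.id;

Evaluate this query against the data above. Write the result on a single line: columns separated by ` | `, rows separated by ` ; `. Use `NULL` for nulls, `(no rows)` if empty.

LEFT JOIN keeps every customers row; unmatched ones get NULL for orders columns.
Group by customers.id and compute SUM(o.qty). SUM over an all-NULL group is NULL.
  3: ids {1, 5, 8, 11} → SUM(o.qty)=17
  6: ids {2, 3, 6, 7, 9, 10} → SUM(o.qty)=40
  9: ids {4, 12} → SUM(o.qty)=19

Reno | 17 ; Fresno | 40 ; Oslo | 19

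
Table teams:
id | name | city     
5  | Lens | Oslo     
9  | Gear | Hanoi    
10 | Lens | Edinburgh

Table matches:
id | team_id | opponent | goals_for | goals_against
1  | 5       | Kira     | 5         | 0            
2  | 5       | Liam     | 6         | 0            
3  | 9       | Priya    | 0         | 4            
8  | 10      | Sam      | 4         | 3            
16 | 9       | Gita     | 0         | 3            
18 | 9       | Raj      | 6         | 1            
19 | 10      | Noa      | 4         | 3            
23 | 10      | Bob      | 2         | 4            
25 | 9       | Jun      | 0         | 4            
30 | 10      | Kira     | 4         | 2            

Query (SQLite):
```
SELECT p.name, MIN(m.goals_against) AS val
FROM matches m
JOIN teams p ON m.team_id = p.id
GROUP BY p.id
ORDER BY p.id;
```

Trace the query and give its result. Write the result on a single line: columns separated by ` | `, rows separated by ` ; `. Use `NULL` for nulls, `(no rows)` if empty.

Join each matches row to its teams via team_id.
Group joined rows by teams.id; compute MIN(m.goals_against) per group.
  5: ids {1, 2} → MIN(m.goals_against)=0
  9: ids {3, 16, 18, 25} → MIN(m.goals_against)=1
  10: ids {8, 19, 23, 30} → MIN(m.goals_against)=2

Lens | 0 ; Gear | 1 ; Lens | 2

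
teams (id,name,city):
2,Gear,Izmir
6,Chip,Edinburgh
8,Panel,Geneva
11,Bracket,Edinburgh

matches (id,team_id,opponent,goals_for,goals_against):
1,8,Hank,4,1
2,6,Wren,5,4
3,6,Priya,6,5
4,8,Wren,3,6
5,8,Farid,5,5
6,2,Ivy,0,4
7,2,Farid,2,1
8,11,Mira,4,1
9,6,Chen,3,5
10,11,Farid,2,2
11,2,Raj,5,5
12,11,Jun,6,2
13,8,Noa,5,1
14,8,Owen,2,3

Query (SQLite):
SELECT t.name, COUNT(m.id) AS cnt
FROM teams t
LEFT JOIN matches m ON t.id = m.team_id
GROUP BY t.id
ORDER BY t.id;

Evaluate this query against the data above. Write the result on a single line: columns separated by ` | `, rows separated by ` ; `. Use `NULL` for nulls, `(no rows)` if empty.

Gear | 3 ; Chip | 3 ; Panel | 5 ; Bracket | 3

LEFT JOIN keeps every teams row; unmatched ones get NULL for matches columns.
Group by teams.id and compute COUNT(m.id). COUNT(col) of an all-NULL group is 0.
  2: ids {6, 7, 11} → COUNT(m.id)=3
  6: ids {2, 3, 9} → COUNT(m.id)=3
  8: ids {1, 4, 5, 13, 14} → COUNT(m.id)=5
  11: ids {8, 10, 12} → COUNT(m.id)=3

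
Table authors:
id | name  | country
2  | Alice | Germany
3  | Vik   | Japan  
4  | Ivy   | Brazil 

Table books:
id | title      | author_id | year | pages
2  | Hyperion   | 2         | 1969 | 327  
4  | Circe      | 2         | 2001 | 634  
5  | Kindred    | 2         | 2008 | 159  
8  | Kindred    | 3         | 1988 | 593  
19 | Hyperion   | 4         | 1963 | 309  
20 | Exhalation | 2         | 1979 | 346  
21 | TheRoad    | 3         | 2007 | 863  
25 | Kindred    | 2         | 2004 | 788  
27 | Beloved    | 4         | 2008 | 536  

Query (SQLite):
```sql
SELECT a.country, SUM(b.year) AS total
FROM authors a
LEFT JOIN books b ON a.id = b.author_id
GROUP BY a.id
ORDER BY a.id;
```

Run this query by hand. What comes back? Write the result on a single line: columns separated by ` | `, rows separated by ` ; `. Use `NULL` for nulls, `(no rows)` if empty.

Germany | 9961 ; Japan | 3995 ; Brazil | 3971

LEFT JOIN keeps every authors row; unmatched ones get NULL for books columns.
Group by authors.id and compute SUM(b.year). SUM over an all-NULL group is NULL.
  2: ids {2, 4, 5, 20, 25} → SUM(b.year)=9961
  3: ids {8, 21} → SUM(b.year)=3995
  4: ids {19, 27} → SUM(b.year)=3971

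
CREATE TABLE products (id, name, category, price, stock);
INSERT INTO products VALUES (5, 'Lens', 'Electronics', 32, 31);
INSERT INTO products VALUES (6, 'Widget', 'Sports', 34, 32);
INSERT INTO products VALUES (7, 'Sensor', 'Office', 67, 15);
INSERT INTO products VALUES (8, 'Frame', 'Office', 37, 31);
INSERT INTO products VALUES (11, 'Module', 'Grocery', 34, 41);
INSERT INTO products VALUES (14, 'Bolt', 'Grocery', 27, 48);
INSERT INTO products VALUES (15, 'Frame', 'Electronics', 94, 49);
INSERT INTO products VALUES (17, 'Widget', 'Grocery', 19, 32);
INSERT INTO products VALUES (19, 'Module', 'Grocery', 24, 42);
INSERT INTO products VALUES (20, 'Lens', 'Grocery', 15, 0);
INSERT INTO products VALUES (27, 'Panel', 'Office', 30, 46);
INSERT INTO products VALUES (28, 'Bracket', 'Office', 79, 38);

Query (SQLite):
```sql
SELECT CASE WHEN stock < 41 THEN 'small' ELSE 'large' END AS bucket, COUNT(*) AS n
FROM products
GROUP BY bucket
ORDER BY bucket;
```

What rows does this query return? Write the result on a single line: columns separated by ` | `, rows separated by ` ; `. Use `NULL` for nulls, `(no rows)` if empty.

large | 5 ; small | 7

Bucket rows by stock < 41 → 'small' else 'large'; count each bucket.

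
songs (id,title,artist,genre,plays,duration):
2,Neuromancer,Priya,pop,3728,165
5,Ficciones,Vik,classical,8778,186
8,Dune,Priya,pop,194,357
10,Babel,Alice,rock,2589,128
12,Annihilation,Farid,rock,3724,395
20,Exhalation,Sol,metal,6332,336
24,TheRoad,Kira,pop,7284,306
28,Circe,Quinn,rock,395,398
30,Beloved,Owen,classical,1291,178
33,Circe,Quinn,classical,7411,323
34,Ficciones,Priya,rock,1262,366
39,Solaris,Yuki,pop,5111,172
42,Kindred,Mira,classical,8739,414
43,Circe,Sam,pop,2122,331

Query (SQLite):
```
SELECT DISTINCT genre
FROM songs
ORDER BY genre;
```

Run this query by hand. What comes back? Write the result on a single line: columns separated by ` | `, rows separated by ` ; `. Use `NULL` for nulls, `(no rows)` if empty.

classical ; metal ; pop ; rock

Collect distinct genre values from songs.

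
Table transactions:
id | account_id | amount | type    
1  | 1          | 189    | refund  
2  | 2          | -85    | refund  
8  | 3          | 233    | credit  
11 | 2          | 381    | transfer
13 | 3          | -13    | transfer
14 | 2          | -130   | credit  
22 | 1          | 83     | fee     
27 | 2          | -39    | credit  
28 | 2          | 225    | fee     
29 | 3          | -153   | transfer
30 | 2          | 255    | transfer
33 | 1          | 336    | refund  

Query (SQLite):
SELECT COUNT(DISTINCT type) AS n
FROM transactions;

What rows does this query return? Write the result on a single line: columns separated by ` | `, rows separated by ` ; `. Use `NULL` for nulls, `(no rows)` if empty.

Count distinct non-NULL type values.

4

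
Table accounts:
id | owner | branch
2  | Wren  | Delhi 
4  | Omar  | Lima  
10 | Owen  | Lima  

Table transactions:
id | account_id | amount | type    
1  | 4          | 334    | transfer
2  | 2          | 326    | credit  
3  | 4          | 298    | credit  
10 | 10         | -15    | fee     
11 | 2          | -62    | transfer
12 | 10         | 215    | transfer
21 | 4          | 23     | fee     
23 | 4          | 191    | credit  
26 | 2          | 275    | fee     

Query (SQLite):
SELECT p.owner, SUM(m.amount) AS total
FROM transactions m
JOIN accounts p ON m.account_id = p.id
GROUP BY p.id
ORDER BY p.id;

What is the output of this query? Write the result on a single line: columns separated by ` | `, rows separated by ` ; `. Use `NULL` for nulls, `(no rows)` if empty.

Join each transactions row to its accounts via account_id.
Group joined rows by accounts.id; compute SUM(m.amount) per group.
  2: ids {2, 11, 26} → SUM(m.amount)=539
  4: ids {1, 3, 21, 23} → SUM(m.amount)=846
  10: ids {10, 12} → SUM(m.amount)=200

Wren | 539 ; Omar | 846 ; Owen | 200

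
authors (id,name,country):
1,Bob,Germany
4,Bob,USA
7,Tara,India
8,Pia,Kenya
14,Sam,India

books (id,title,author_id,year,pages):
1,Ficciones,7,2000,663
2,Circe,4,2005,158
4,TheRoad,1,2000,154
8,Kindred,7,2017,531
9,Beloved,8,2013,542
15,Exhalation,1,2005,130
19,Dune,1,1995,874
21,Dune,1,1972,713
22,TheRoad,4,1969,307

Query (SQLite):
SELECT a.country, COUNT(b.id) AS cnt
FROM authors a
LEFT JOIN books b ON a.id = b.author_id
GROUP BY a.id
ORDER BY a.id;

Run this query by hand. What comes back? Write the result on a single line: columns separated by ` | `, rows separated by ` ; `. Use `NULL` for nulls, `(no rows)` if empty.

LEFT JOIN keeps every authors row; unmatched ones get NULL for books columns.
Group by authors.id and compute COUNT(b.id). COUNT(col) of an all-NULL group is 0.
  1: ids {4, 15, 19, 21} → COUNT(b.id)=4
  4: ids {2, 22} → COUNT(b.id)=2
  7: ids {1, 8} → COUNT(b.id)=2
  8: ids {9} → COUNT(b.id)=1
  14: ids {—} → COUNT(b.id)=0

Germany | 4 ; USA | 2 ; India | 2 ; Kenya | 1 ; India | 0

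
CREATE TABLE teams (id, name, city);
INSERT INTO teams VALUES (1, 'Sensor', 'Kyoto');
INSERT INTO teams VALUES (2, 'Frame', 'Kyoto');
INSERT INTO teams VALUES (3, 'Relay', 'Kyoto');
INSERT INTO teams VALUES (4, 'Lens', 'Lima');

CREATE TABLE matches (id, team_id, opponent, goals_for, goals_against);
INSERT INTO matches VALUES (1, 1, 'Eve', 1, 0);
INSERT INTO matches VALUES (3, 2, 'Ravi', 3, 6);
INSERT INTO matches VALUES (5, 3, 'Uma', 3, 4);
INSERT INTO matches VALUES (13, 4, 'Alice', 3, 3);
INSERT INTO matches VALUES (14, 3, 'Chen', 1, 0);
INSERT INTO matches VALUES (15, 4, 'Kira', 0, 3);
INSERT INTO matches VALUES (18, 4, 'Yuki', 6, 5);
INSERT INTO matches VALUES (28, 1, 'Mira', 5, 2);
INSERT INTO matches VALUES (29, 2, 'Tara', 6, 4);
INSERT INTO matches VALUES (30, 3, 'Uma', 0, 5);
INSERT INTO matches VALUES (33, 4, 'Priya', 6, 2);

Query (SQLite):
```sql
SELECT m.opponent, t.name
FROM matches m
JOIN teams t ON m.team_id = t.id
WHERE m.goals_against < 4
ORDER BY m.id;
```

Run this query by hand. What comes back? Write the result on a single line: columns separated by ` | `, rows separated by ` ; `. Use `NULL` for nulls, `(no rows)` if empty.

Each matches row matches the teams row where team_id = teams.id.
Then keep rows with m.goals_against < 4.

Eve | Sensor ; Alice | Lens ; Chen | Relay ; Kira | Lens ; Mira | Sensor ; Priya | Lens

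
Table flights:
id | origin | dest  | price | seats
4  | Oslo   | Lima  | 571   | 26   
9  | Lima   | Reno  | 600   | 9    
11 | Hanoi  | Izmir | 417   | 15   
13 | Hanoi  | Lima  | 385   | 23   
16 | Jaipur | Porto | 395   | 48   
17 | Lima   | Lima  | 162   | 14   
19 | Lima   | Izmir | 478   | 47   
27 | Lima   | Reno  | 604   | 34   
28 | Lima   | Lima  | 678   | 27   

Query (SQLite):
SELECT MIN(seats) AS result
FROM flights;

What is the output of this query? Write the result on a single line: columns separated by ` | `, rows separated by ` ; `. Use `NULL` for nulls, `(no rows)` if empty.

9

All seats values: [26, 9, 15, 23, 48, 14, 47, 34, 27].
MIN of non-NULL values = 9.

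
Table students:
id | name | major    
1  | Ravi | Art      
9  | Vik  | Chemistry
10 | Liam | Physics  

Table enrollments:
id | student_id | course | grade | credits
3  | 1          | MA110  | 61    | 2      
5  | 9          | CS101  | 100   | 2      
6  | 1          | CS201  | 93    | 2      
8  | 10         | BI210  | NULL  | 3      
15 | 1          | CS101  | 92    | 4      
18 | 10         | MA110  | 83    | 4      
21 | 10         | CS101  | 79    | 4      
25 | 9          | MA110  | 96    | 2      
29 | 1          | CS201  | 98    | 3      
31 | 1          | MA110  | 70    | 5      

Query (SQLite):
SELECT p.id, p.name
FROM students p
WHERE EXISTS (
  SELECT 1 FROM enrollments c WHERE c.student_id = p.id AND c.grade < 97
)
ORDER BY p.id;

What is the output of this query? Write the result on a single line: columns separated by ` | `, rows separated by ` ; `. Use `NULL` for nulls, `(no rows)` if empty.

1 | Ravi ; 9 | Vik ; 10 | Liam

For each students row, check whether any enrollments with matching student_id has grade < 97.
Keep rows where that is true.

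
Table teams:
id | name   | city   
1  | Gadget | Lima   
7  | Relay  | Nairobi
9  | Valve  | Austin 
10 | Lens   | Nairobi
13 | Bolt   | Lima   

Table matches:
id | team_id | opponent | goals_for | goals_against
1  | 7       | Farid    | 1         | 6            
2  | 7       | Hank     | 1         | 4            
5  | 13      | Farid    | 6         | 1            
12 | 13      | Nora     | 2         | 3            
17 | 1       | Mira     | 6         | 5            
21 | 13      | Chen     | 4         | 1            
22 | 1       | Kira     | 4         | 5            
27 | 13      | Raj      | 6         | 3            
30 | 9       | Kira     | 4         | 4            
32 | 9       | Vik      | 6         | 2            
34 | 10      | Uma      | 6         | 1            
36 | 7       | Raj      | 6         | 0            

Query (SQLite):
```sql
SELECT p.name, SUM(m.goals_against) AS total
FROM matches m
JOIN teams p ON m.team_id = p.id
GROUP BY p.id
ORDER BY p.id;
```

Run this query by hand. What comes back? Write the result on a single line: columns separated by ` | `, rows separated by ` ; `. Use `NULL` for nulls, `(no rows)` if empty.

Gadget | 10 ; Relay | 10 ; Valve | 6 ; Lens | 1 ; Bolt | 8

Join each matches row to its teams via team_id.
Group joined rows by teams.id; compute SUM(m.goals_against) per group.
  1: ids {17, 22} → SUM(m.goals_against)=10
  7: ids {1, 2, 36} → SUM(m.goals_against)=10
  9: ids {30, 32} → SUM(m.goals_against)=6
  10: ids {34} → SUM(m.goals_against)=1
  13: ids {5, 12, 21, 27} → SUM(m.goals_against)=8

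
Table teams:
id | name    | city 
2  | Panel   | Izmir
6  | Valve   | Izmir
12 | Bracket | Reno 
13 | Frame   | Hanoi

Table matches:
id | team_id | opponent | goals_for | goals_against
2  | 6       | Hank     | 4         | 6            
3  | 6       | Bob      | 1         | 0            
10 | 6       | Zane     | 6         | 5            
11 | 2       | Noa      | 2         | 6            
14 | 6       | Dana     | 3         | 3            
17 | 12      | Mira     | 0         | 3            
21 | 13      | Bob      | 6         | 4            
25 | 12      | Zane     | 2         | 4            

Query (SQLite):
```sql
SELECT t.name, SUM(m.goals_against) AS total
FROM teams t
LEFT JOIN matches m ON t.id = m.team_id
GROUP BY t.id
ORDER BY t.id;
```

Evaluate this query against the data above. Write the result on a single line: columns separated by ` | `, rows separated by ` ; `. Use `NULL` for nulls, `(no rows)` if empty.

LEFT JOIN keeps every teams row; unmatched ones get NULL for matches columns.
Group by teams.id and compute SUM(m.goals_against). SUM over an all-NULL group is NULL.
  2: ids {11} → SUM(m.goals_against)=6
  6: ids {2, 3, 10, 14} → SUM(m.goals_against)=14
  12: ids {17, 25} → SUM(m.goals_against)=7
  13: ids {21} → SUM(m.goals_against)=4

Panel | 6 ; Valve | 14 ; Bracket | 7 ; Frame | 4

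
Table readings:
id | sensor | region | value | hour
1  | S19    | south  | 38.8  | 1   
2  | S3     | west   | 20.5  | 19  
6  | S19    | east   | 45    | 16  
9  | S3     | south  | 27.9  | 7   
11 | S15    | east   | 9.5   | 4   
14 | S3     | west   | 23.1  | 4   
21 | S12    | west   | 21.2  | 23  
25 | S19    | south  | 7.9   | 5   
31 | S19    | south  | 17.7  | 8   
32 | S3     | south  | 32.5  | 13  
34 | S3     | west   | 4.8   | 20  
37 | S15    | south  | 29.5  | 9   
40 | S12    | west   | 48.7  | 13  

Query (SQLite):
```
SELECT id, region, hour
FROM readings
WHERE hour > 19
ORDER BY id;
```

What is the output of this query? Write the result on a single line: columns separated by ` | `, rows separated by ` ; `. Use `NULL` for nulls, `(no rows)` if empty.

hour > 19: ids {21, 34}

21 | west | 23 ; 34 | west | 20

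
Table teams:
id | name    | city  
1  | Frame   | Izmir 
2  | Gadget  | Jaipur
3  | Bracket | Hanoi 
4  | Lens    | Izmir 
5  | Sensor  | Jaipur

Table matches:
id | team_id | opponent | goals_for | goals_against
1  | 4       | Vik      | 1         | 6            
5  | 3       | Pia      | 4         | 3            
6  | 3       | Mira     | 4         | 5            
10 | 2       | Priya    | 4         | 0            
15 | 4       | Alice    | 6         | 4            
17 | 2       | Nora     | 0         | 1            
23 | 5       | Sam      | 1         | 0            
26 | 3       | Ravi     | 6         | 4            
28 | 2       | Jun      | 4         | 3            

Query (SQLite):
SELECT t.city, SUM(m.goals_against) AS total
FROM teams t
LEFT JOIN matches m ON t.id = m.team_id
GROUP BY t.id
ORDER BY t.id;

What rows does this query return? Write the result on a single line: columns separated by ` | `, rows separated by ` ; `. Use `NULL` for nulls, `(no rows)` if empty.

Izmir | NULL ; Jaipur | 4 ; Hanoi | 12 ; Izmir | 10 ; Jaipur | 0

LEFT JOIN keeps every teams row; unmatched ones get NULL for matches columns.
Group by teams.id and compute SUM(m.goals_against). SUM over an all-NULL group is NULL.
  1: ids {—} → SUM(m.goals_against)=NULL
  2: ids {10, 17, 28} → SUM(m.goals_against)=4
  3: ids {5, 6, 26} → SUM(m.goals_against)=12
  4: ids {1, 15} → SUM(m.goals_against)=10
  5: ids {23} → SUM(m.goals_against)=0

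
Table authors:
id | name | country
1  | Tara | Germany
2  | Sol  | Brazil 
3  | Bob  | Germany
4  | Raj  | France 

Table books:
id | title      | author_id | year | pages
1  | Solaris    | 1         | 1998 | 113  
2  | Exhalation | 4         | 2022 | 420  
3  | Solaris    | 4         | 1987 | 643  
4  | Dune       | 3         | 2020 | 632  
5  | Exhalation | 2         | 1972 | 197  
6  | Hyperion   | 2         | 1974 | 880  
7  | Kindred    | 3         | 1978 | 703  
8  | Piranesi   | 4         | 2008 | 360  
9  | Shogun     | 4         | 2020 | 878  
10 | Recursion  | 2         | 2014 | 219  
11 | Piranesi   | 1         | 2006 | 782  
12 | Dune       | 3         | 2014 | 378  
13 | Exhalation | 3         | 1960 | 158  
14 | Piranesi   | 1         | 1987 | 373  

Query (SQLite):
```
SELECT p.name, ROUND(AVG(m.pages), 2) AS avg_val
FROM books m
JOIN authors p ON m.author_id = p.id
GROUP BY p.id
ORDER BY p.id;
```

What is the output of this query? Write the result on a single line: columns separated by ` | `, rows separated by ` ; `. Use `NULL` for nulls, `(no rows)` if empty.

Tara | 422.67 ; Sol | 432 ; Bob | 467.75 ; Raj | 575.25

Join each books row to its authors via author_id.
Group joined rows by authors.id; compute ROUND(AVG(m.pages), 2) per group.
  1: ids {1, 11, 14} → ROUND(AVG(m.pages), 2)=422.67
  2: ids {5, 6, 10} → ROUND(AVG(m.pages), 2)=432
  3: ids {4, 7, 12, 13} → ROUND(AVG(m.pages), 2)=467.75
  4: ids {2, 3, 8, 9} → ROUND(AVG(m.pages), 2)=575.25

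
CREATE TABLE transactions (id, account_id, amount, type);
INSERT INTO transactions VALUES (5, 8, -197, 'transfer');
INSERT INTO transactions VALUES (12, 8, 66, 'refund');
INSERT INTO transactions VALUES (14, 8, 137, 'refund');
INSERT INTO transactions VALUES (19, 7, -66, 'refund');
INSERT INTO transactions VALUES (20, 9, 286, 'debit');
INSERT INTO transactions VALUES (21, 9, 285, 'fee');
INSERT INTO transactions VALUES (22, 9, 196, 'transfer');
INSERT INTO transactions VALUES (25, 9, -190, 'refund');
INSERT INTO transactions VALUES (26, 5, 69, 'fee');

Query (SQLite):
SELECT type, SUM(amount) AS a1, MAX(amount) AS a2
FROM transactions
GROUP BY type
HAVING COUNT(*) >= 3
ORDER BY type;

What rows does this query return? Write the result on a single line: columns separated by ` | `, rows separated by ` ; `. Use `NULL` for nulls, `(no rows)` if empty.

Group transactions by type.
Per group compute: SUM(amount), MAX(amount).
HAVING: drop groups with fewer than 3 rows.
  debit: ids {20} → SUM(amount)=286, MAX(amount)=286
  fee: ids {21, 26} → SUM(amount)=354, MAX(amount)=285
  refund: ids {12, 14, 19, 25} → SUM(amount)=-53, MAX(amount)=137
  transfer: ids {5, 22} → SUM(amount)=-1, MAX(amount)=196

refund | -53 | 137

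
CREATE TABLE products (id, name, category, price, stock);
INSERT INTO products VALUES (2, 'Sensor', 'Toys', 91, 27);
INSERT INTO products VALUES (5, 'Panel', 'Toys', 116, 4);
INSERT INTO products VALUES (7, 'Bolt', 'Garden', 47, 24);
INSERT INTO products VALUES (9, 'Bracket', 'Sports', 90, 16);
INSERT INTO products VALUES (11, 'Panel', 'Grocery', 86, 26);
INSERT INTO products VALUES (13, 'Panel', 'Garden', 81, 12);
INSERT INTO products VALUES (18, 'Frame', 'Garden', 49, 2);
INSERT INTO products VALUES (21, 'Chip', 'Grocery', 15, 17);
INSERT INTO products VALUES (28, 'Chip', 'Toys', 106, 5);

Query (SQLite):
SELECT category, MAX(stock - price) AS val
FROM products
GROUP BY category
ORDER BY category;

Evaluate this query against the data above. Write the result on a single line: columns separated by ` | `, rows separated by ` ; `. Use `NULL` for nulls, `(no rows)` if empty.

For each row compute stock - price.
Group by category; take MAX of the expression per group.
  Garden: ids {7, 13, 18} → MAX(stock - price)=-23
  Grocery: ids {11, 21} → MAX(stock - price)=2
  Sports: ids {9} → MAX(stock - price)=-74
  Toys: ids {2, 5, 28} → MAX(stock - price)=-64

Garden | -23 ; Grocery | 2 ; Sports | -74 ; Toys | -64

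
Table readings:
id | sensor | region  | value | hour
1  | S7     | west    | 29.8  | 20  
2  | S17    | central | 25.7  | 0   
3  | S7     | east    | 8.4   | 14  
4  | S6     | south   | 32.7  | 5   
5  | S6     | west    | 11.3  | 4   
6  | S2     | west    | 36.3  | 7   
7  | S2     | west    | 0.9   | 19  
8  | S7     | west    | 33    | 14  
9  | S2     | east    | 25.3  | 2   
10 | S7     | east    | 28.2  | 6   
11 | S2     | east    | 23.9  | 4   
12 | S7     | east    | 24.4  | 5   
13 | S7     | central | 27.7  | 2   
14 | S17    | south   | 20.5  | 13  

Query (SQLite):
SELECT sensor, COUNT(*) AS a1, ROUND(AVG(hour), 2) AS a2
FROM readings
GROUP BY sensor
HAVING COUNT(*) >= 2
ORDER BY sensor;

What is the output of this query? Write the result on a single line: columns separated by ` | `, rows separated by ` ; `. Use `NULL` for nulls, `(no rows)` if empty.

S17 | 2 | 6.5 ; S2 | 4 | 8 ; S6 | 2 | 4.5 ; S7 | 6 | 10.17

Group readings by sensor.
Per group compute: COUNT(*), ROUND(AVG(hour), 2).
HAVING: drop groups with fewer than 2 rows.
  S17: ids {2, 14} → COUNT(*)=2, ROUND(AVG(hour), 2)=6.5
  S2: ids {6, 7, 9, 11} → COUNT(*)=4, ROUND(AVG(hour), 2)=8
  S6: ids {4, 5} → COUNT(*)=2, ROUND(AVG(hour), 2)=4.5
  S7: ids {1, 3, 8, 10, 12, 13} → COUNT(*)=6, ROUND(AVG(hour), 2)=10.17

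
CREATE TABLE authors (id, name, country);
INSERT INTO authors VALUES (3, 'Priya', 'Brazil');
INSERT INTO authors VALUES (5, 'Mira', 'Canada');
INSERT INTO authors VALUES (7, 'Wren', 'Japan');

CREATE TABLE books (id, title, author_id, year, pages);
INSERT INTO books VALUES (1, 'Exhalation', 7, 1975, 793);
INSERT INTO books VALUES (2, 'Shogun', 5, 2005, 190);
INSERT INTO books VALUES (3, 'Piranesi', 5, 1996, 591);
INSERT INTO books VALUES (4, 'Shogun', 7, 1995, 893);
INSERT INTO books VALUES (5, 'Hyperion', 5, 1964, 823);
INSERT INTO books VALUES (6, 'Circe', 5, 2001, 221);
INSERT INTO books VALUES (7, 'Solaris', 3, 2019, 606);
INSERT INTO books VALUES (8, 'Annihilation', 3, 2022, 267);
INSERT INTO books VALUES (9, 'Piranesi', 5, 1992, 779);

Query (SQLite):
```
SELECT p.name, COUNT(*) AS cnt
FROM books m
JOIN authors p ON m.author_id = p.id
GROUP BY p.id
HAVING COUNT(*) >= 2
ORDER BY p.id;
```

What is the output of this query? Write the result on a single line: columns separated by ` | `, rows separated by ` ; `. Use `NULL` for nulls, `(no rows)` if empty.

Priya | 2 ; Mira | 5 ; Wren | 2

Join each books row to its authors via author_id.
Group joined rows by authors.id; compute COUNT(*) per group.
HAVING: keep groups with count ≥ 2.
  3: ids {7, 8} → COUNT(*)=2
  5: ids {2, 3, 5, 6, 9} → COUNT(*)=5
  7: ids {1, 4} → COUNT(*)=2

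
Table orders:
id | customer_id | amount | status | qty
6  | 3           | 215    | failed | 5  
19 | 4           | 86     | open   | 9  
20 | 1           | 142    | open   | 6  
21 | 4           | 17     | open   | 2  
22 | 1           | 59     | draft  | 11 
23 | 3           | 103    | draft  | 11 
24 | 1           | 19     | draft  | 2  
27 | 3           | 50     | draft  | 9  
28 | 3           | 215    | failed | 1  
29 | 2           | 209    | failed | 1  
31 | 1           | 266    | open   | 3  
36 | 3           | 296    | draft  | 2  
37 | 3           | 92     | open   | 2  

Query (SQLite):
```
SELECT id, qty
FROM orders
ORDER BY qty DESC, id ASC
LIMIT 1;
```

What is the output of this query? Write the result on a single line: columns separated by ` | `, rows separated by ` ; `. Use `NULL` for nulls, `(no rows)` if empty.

22 | 11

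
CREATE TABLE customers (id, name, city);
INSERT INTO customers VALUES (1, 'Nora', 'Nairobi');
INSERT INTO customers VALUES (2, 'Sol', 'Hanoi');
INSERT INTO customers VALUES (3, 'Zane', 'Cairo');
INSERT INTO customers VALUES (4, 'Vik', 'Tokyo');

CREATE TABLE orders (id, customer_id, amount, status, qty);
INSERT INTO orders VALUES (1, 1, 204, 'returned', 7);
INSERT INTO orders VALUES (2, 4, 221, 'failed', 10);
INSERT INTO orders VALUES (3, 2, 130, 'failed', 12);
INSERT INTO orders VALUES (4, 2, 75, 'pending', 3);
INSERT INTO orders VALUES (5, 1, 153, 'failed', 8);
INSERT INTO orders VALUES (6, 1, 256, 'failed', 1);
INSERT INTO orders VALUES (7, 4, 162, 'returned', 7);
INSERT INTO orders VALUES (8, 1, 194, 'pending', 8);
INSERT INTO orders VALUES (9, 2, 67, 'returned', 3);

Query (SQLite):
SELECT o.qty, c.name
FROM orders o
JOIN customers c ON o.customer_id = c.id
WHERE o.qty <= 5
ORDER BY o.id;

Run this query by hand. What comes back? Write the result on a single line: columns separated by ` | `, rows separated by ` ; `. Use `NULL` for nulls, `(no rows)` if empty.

Each orders row matches the customers row where customer_id = customers.id.
Then keep rows with o.qty <= 5.

3 | Sol ; 1 | Nora ; 3 | Sol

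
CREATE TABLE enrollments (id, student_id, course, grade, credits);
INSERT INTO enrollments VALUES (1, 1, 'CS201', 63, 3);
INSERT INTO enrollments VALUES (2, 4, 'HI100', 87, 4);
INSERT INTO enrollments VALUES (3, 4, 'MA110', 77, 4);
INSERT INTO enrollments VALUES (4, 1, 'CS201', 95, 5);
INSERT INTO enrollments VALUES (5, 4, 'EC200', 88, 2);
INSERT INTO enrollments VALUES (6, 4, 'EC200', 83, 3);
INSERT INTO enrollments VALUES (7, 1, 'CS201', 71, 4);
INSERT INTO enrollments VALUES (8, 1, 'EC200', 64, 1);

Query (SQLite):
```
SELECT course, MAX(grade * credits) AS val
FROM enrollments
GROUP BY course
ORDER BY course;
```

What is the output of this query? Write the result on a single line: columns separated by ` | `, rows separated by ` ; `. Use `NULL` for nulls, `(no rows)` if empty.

CS201 | 475 ; EC200 | 249 ; HI100 | 348 ; MA110 | 308

For each row compute grade * credits.
Group by course; take MAX of the expression per group.
  CS201: ids {1, 4, 7} → MAX(grade * credits)=475
  EC200: ids {5, 6, 8} → MAX(grade * credits)=249
  HI100: ids {2} → MAX(grade * credits)=348
  MA110: ids {3} → MAX(grade * credits)=308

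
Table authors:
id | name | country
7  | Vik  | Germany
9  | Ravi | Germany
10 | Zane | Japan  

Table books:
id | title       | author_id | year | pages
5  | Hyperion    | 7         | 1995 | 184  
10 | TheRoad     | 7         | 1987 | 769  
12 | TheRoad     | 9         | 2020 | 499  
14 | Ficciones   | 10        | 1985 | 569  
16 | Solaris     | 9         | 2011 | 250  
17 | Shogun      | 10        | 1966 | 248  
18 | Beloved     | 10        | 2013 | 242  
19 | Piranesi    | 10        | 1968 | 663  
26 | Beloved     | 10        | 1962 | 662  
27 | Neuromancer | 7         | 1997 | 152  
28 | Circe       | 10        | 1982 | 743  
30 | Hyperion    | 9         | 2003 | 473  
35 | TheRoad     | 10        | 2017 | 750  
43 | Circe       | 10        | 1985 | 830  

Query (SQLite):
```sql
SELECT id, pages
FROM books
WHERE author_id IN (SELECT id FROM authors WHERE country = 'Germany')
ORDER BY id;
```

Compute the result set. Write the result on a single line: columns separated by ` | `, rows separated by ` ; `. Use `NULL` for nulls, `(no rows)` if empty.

5 | 184 ; 10 | 769 ; 12 | 499 ; 16 | 250 ; 27 | 152 ; 30 | 473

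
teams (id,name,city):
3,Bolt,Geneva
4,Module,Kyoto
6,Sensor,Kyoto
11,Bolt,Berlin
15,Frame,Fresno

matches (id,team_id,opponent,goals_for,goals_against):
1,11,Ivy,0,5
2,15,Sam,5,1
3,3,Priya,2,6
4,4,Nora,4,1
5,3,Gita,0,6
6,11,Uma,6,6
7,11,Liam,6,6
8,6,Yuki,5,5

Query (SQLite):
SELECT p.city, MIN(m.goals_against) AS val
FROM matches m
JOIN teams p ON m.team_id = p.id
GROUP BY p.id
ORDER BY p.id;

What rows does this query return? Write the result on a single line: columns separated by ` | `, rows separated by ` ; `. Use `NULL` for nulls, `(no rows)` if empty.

Geneva | 6 ; Kyoto | 1 ; Kyoto | 5 ; Berlin | 5 ; Fresno | 1

Join each matches row to its teams via team_id.
Group joined rows by teams.id; compute MIN(m.goals_against) per group.
  3: ids {3, 5} → MIN(m.goals_against)=6
  4: ids {4} → MIN(m.goals_against)=1
  6: ids {8} → MIN(m.goals_against)=5
  11: ids {1, 6, 7} → MIN(m.goals_against)=5
  15: ids {2} → MIN(m.goals_against)=1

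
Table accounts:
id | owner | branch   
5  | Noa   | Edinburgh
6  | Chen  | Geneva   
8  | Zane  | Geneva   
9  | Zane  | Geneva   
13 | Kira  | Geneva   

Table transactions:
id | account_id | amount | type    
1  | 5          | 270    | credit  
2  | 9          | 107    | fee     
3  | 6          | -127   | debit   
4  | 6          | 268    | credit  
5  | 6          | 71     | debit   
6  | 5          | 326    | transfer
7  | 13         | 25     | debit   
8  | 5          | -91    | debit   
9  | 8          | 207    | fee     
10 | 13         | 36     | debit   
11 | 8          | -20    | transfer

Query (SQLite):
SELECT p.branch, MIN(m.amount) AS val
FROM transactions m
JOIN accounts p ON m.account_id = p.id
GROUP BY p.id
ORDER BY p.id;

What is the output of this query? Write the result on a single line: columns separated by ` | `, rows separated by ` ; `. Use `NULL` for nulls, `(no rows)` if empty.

Edinburgh | -91 ; Geneva | -127 ; Geneva | -20 ; Geneva | 107 ; Geneva | 25

Join each transactions row to its accounts via account_id.
Group joined rows by accounts.id; compute MIN(m.amount) per group.
  5: ids {1, 6, 8} → MIN(m.amount)=-91
  6: ids {3, 4, 5} → MIN(m.amount)=-127
  8: ids {9, 11} → MIN(m.amount)=-20
  9: ids {2} → MIN(m.amount)=107
  13: ids {7, 10} → MIN(m.amount)=25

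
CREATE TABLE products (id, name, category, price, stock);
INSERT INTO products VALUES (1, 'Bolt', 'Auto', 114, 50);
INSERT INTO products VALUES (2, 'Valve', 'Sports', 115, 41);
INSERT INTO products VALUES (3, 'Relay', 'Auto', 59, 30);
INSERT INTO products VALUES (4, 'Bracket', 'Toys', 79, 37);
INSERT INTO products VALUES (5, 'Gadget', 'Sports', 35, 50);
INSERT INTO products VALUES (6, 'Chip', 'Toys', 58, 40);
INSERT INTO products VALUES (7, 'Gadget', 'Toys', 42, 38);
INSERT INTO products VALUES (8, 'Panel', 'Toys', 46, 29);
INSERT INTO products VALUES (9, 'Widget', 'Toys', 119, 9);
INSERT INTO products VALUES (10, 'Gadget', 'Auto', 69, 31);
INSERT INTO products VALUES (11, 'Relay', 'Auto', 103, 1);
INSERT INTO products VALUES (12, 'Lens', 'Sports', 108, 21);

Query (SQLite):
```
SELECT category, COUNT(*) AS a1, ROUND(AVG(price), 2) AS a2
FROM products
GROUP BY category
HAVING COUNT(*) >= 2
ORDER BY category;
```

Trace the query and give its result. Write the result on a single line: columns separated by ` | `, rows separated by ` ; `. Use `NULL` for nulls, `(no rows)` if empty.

Auto | 4 | 86.25 ; Sports | 3 | 86 ; Toys | 5 | 68.8

Group products by category.
Per group compute: COUNT(*), ROUND(AVG(price), 2).
HAVING: drop groups with fewer than 2 rows.
  Auto: ids {1, 3, 10, 11} → COUNT(*)=4, ROUND(AVG(price), 2)=86.25
  Sports: ids {2, 5, 12} → COUNT(*)=3, ROUND(AVG(price), 2)=86
  Toys: ids {4, 6, 7, 8, 9} → COUNT(*)=5, ROUND(AVG(price), 2)=68.8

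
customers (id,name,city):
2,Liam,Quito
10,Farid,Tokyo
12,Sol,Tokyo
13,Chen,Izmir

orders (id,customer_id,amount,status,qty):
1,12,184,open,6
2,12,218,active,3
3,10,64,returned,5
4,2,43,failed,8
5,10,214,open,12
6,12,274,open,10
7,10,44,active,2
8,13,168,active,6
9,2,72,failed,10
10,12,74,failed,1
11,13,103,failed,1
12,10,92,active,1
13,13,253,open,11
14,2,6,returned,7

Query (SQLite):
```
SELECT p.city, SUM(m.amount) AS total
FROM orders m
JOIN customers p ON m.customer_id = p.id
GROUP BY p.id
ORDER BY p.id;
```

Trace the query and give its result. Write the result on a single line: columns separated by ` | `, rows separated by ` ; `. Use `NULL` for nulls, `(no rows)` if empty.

Quito | 121 ; Tokyo | 414 ; Tokyo | 750 ; Izmir | 524

Join each orders row to its customers via customer_id.
Group joined rows by customers.id; compute SUM(m.amount) per group.
  2: ids {4, 9, 14} → SUM(m.amount)=121
  10: ids {3, 5, 7, 12} → SUM(m.amount)=414
  12: ids {1, 2, 6, 10} → SUM(m.amount)=750
  13: ids {8, 11, 13} → SUM(m.amount)=524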